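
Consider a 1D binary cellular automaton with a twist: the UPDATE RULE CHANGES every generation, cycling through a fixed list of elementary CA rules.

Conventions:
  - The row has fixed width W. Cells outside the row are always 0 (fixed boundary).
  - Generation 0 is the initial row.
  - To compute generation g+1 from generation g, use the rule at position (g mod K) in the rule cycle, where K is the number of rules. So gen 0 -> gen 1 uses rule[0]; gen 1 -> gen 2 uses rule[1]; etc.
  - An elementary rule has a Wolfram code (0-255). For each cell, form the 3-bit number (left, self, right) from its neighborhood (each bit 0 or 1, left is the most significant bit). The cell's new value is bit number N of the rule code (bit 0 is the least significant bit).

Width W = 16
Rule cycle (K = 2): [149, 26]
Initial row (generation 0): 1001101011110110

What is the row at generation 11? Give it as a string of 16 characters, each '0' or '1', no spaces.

Answer: 1011011101111011

Derivation:
Gen 0: 1001101011110110
Gen 1 (rule 149): 1100001001100001
Gen 2 (rule 26): 1010010111010010
Gen 3 (rule 149): 1011010010011011
Gen 4 (rule 26): 0010001101110010
Gen 5 (rule 149): 1011100000101011
Gen 6 (rule 26): 0010010001000010
Gen 7 (rule 149): 1011011101111011
Gen 8 (rule 26): 0010010001000010
Gen 9 (rule 149): 1011011101111011
Gen 10 (rule 26): 0010010001000010
Gen 11 (rule 149): 1011011101111011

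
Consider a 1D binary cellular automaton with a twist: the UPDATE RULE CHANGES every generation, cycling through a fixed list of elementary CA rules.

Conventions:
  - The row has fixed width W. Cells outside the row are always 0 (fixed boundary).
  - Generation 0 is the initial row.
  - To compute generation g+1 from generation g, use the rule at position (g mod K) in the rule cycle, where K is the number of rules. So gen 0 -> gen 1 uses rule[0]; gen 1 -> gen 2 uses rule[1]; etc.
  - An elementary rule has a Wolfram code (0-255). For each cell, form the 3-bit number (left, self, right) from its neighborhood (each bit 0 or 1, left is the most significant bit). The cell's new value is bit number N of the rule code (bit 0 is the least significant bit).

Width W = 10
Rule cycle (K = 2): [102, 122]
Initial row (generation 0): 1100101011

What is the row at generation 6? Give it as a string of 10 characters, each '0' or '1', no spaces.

Answer: 0111110001

Derivation:
Gen 0: 1100101011
Gen 1 (rule 102): 0101111101
Gen 2 (rule 122): 1011000110
Gen 3 (rule 102): 1101001010
Gen 4 (rule 122): 1110110101
Gen 5 (rule 102): 0011011111
Gen 6 (rule 122): 0111110001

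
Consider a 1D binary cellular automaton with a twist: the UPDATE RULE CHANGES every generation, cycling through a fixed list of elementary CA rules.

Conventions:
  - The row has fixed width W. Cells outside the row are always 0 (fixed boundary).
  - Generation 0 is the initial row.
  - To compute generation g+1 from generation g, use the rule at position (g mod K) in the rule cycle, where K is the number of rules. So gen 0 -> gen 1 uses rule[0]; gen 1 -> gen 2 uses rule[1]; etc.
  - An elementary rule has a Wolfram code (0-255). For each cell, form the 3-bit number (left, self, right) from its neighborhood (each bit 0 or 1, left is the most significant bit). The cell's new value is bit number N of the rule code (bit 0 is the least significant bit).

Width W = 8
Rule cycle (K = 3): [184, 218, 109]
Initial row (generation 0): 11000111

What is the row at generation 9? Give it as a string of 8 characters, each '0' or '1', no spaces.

Answer: 10101101

Derivation:
Gen 0: 11000111
Gen 1 (rule 184): 10100110
Gen 2 (rule 218): 00011111
Gen 3 (rule 109): 11010001
Gen 4 (rule 184): 10101000
Gen 5 (rule 218): 00000100
Gen 6 (rule 109): 11110101
Gen 7 (rule 184): 11101010
Gen 8 (rule 218): 11100001
Gen 9 (rule 109): 10101101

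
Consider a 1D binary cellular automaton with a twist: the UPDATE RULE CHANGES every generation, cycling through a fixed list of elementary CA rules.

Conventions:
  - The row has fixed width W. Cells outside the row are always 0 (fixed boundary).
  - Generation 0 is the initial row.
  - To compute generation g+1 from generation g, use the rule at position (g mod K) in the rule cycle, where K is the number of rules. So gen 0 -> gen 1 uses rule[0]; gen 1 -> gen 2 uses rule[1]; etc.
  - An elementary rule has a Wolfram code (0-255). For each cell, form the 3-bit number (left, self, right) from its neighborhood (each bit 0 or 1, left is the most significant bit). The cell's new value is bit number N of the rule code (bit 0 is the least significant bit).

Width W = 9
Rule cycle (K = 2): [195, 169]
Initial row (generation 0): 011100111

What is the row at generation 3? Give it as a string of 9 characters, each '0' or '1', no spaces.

Answer: 101000010

Derivation:
Gen 0: 011100111
Gen 1 (rule 195): 101101011
Gen 2 (rule 169): 011010110
Gen 3 (rule 195): 101000010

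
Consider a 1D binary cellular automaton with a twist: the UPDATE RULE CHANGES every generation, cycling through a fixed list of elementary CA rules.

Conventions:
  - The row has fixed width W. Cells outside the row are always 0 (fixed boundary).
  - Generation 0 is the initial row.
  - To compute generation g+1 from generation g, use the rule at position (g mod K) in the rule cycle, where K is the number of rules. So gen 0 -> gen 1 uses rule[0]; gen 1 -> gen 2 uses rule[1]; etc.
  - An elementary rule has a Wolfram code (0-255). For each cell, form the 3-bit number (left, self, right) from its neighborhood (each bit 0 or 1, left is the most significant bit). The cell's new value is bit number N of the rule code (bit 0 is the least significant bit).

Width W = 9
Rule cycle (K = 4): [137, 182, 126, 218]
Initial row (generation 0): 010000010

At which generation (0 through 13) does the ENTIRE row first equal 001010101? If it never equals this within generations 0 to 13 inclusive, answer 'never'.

Gen 0: 010000010
Gen 1 (rule 137): 000111000
Gen 2 (rule 182): 001010100
Gen 3 (rule 126): 011111110
Gen 4 (rule 218): 111111111
Gen 5 (rule 137): 111111110
Gen 6 (rule 182): 011111101
Gen 7 (rule 126): 110000111
Gen 8 (rule 218): 111001111
Gen 9 (rule 137): 110001110
Gen 10 (rule 182): 001010101
Gen 11 (rule 126): 011111111
Gen 12 (rule 218): 111111111
Gen 13 (rule 137): 111111110

Answer: 10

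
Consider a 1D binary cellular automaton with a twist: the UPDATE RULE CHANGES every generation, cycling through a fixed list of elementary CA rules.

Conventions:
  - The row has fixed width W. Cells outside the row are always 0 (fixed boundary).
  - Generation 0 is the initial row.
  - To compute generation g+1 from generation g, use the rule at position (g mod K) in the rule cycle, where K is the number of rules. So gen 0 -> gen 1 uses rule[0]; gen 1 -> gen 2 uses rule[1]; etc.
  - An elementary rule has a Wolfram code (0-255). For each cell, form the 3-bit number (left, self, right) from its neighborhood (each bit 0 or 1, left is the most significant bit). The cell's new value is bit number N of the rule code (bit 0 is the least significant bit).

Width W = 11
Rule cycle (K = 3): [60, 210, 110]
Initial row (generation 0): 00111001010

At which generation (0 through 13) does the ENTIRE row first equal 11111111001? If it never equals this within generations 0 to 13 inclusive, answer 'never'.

Gen 0: 00111001010
Gen 1 (rule 60): 00100101111
Gen 2 (rule 210): 01011000111
Gen 3 (rule 110): 11111001101
Gen 4 (rule 60): 10000101011
Gen 5 (rule 210): 01001000001
Gen 6 (rule 110): 11011000011
Gen 7 (rule 60): 10110100010
Gen 8 (rule 210): 00010010101
Gen 9 (rule 110): 00110111111
Gen 10 (rule 60): 00101100000
Gen 11 (rule 210): 01000110000
Gen 12 (rule 110): 11001110000
Gen 13 (rule 60): 10101001000

Answer: never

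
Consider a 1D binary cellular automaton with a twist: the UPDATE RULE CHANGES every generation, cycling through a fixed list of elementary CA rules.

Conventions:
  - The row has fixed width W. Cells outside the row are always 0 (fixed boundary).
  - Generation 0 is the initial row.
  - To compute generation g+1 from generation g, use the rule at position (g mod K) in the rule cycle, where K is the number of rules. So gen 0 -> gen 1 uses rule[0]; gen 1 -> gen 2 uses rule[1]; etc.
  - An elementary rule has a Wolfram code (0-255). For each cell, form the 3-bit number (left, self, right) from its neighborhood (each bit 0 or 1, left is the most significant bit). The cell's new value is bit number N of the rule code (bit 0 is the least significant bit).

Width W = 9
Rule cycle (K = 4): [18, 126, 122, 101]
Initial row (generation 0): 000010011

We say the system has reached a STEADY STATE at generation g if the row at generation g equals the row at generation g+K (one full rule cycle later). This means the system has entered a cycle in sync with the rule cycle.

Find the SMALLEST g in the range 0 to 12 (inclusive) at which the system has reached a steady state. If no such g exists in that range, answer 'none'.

Answer: none

Derivation:
Gen 0: 000010011
Gen 1 (rule 18): 000101100
Gen 2 (rule 126): 001111110
Gen 3 (rule 122): 011000011
Gen 4 (rule 101): 001011001
Gen 5 (rule 18): 010000110
Gen 6 (rule 126): 111001111
Gen 7 (rule 122): 101111001
Gen 8 (rule 101): 110001001
Gen 9 (rule 18): 001010110
Gen 10 (rule 126): 011111111
Gen 11 (rule 122): 110000001
Gen 12 (rule 101): 010111101
Gen 13 (rule 18): 100000000
Gen 14 (rule 126): 110000000
Gen 15 (rule 122): 111000000
Gen 16 (rule 101): 001011111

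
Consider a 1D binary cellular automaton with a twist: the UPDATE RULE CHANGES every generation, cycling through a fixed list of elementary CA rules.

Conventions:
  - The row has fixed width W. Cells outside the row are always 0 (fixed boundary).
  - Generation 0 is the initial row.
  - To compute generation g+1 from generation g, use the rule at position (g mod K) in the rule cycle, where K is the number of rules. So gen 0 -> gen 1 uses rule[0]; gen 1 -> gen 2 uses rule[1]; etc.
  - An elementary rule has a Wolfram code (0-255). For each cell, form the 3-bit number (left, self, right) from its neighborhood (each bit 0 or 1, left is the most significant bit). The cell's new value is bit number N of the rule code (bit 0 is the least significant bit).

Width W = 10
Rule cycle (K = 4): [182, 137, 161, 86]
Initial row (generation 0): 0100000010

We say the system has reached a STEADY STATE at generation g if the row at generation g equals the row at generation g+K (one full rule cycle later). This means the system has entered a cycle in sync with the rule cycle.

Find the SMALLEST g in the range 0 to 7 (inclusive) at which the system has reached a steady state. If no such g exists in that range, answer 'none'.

Gen 0: 0100000010
Gen 1 (rule 182): 1110000111
Gen 2 (rule 137): 1100110110
Gen 3 (rule 161): 0000001000
Gen 4 (rule 86): 0000011100
Gen 5 (rule 182): 0000101010
Gen 6 (rule 137): 1110000000
Gen 7 (rule 161): 0100111111
Gen 8 (rule 86): 1111000001
Gen 9 (rule 182): 0110100011
Gen 10 (rule 137): 0100001010
Gen 11 (rule 161): 0001100100

Answer: none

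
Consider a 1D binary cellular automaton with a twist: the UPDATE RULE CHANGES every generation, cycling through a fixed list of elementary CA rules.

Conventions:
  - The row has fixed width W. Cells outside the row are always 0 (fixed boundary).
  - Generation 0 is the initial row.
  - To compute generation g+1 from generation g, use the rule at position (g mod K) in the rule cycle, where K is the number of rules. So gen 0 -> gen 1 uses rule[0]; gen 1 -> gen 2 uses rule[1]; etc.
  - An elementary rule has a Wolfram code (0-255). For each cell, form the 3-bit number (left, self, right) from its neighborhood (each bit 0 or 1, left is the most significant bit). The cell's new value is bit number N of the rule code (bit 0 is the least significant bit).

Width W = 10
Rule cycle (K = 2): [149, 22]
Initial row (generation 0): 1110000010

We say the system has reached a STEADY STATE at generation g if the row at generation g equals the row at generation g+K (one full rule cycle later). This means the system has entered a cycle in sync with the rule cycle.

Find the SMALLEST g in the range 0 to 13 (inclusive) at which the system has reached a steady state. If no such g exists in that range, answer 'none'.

Answer: 7

Derivation:
Gen 0: 1110000010
Gen 1 (rule 149): 0101111011
Gen 2 (rule 22): 1100000000
Gen 3 (rule 149): 0011111111
Gen 4 (rule 22): 0100000000
Gen 5 (rule 149): 0111111111
Gen 6 (rule 22): 1000000000
Gen 7 (rule 149): 1111111111
Gen 8 (rule 22): 0000000000
Gen 9 (rule 149): 1111111111
Gen 10 (rule 22): 0000000000
Gen 11 (rule 149): 1111111111
Gen 12 (rule 22): 0000000000
Gen 13 (rule 149): 1111111111
Gen 14 (rule 22): 0000000000
Gen 15 (rule 149): 1111111111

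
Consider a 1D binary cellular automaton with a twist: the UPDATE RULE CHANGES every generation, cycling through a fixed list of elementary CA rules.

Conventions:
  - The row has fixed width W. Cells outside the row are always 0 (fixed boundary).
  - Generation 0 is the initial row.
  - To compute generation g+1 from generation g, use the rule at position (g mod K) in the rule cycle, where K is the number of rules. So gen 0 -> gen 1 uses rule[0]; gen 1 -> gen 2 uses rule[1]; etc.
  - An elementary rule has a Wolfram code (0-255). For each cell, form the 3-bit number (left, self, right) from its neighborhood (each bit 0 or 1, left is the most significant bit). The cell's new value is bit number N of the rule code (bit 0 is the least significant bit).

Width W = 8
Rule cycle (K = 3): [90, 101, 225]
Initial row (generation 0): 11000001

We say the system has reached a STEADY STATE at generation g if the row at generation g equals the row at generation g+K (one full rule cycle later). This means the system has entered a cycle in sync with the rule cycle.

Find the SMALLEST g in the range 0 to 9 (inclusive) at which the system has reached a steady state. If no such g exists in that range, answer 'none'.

Answer: 2

Derivation:
Gen 0: 11000001
Gen 1 (rule 90): 11100010
Gen 2 (rule 101): 00101010
Gen 3 (rule 225): 10010100
Gen 4 (rule 90): 01100010
Gen 5 (rule 101): 00101010
Gen 6 (rule 225): 10010100
Gen 7 (rule 90): 01100010
Gen 8 (rule 101): 00101010
Gen 9 (rule 225): 10010100
Gen 10 (rule 90): 01100010
Gen 11 (rule 101): 00101010
Gen 12 (rule 225): 10010100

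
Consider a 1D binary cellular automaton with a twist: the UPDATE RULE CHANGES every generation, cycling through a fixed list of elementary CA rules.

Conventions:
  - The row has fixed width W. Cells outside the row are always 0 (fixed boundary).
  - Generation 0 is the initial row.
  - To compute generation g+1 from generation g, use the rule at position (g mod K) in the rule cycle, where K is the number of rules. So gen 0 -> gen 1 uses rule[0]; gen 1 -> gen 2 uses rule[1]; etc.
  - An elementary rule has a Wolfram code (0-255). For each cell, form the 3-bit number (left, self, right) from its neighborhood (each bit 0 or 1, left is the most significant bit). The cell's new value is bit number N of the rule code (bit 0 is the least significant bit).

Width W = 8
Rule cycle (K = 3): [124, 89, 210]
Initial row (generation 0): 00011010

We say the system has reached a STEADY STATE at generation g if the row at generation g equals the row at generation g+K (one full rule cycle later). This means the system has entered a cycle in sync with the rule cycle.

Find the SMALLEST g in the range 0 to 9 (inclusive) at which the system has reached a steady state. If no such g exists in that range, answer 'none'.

Answer: none

Derivation:
Gen 0: 00011010
Gen 1 (rule 124): 00011111
Gen 2 (rule 89): 11010001
Gen 3 (rule 210): 01001010
Gen 4 (rule 124): 01101111
Gen 5 (rule 89): 01101001
Gen 6 (rule 210): 10100110
Gen 7 (rule 124): 11110111
Gen 8 (rule 89): 10010101
Gen 9 (rule 210): 01100000
Gen 10 (rule 124): 01110000
Gen 11 (rule 89): 01011111
Gen 12 (rule 210): 10001111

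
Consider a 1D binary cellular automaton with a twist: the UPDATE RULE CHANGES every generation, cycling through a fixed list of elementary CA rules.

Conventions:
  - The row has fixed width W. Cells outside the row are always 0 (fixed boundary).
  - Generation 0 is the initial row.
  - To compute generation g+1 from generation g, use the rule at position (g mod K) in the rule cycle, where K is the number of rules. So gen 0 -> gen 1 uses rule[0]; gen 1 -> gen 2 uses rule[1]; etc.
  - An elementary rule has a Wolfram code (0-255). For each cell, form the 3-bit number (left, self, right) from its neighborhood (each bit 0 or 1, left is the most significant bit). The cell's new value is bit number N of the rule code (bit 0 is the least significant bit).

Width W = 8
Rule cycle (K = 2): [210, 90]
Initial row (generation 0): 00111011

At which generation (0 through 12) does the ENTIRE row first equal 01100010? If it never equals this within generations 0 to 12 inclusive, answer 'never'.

Gen 0: 00111011
Gen 1 (rule 210): 01011001
Gen 2 (rule 90): 10011110
Gen 3 (rule 210): 01101111
Gen 4 (rule 90): 11101001
Gen 5 (rule 210): 01100110
Gen 6 (rule 90): 11111111
Gen 7 (rule 210): 01111111
Gen 8 (rule 90): 11000001
Gen 9 (rule 210): 01100010
Gen 10 (rule 90): 11110101
Gen 11 (rule 210): 01110000
Gen 12 (rule 90): 11011000

Answer: 9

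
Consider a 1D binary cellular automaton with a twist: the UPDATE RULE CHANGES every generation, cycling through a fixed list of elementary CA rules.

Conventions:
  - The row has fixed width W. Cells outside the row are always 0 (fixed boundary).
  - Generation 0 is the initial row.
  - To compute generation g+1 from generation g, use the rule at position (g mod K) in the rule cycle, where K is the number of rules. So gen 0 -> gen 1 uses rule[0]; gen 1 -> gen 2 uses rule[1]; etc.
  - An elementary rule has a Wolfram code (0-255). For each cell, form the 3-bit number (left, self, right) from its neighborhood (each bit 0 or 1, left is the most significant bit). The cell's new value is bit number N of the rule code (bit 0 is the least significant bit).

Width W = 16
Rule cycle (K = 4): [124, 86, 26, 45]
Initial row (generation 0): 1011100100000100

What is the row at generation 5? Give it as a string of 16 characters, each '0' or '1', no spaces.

Answer: 0101111101110011

Derivation:
Gen 0: 1011100100000100
Gen 1 (rule 124): 1110110110000110
Gen 2 (rule 86): 0010010011001011
Gen 3 (rule 26): 0101101110110010
Gen 4 (rule 45): 0111011001100010
Gen 5 (rule 124): 0101111101110011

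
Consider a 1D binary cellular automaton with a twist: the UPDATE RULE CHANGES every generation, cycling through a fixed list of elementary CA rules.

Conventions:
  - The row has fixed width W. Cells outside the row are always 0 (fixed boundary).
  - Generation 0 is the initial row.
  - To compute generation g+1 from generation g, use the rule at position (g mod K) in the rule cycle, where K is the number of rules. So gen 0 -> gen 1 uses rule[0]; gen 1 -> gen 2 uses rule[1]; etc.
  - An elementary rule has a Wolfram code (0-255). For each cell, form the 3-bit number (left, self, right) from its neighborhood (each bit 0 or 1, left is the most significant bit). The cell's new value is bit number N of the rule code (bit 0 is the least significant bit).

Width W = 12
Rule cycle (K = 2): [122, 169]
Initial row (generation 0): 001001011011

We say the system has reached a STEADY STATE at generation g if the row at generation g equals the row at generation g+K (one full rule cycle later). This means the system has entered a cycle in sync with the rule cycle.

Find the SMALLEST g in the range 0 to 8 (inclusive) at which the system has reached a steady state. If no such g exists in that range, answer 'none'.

Gen 0: 001001011011
Gen 1 (rule 122): 010110111111
Gen 2 (rule 169): 001101111110
Gen 3 (rule 122): 011111000011
Gen 4 (rule 169): 011110011010
Gen 5 (rule 122): 110011111101
Gen 6 (rule 169): 100011111010
Gen 7 (rule 122): 010110001101
Gen 8 (rule 169): 001100101010
Gen 9 (rule 122): 011111010101
Gen 10 (rule 169): 011110101010

Answer: none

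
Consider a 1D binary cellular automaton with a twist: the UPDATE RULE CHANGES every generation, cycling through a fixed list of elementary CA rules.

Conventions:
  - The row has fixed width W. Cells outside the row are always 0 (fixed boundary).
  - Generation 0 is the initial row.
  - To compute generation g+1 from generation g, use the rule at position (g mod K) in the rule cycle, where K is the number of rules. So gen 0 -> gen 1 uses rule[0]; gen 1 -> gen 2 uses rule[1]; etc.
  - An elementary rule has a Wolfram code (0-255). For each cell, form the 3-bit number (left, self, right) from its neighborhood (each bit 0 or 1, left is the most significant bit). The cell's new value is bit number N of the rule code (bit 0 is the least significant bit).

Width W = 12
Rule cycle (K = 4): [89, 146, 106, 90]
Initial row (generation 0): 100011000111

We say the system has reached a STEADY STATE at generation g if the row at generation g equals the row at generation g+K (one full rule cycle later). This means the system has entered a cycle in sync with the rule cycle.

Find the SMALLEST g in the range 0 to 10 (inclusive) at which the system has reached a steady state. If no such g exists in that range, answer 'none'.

Answer: none

Derivation:
Gen 0: 100011000111
Gen 1 (rule 89): 011011110101
Gen 2 (rule 146): 100001100000
Gen 3 (rule 106): 000011100000
Gen 4 (rule 90): 000110110000
Gen 5 (rule 89): 110110111111
Gen 6 (rule 146): 000000011110
Gen 7 (rule 106): 000000110010
Gen 8 (rule 90): 000001111101
Gen 9 (rule 89): 111101000100
Gen 10 (rule 146): 011000101010
Gen 11 (rule 106): 111001010100
Gen 12 (rule 90): 101110000010
Gen 13 (rule 89): 001011111001
Gen 14 (rule 146): 010001110110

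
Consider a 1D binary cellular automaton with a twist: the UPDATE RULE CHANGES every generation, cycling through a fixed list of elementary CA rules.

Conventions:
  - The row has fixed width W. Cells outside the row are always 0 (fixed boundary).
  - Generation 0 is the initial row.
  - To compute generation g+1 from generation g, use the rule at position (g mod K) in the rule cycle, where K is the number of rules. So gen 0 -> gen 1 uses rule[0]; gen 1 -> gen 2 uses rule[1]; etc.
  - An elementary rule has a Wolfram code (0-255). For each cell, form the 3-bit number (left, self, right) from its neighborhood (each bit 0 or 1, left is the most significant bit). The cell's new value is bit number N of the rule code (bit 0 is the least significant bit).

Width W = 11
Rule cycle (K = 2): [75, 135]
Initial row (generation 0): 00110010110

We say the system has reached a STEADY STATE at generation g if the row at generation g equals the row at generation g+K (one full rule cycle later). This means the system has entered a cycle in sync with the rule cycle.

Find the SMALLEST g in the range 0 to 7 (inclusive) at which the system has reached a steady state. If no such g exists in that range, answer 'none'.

Answer: none

Derivation:
Gen 0: 00110010110
Gen 1 (rule 75): 11110100110
Gen 2 (rule 135): 01100101000
Gen 3 (rule 75): 11101000011
Gen 4 (rule 135): 01001011100
Gen 5 (rule 75): 10010010101
Gen 6 (rule 135): 10110110101
Gen 7 (rule 75): 00110110000
Gen 8 (rule 135): 11000000111
Gen 9 (rule 75): 11011111101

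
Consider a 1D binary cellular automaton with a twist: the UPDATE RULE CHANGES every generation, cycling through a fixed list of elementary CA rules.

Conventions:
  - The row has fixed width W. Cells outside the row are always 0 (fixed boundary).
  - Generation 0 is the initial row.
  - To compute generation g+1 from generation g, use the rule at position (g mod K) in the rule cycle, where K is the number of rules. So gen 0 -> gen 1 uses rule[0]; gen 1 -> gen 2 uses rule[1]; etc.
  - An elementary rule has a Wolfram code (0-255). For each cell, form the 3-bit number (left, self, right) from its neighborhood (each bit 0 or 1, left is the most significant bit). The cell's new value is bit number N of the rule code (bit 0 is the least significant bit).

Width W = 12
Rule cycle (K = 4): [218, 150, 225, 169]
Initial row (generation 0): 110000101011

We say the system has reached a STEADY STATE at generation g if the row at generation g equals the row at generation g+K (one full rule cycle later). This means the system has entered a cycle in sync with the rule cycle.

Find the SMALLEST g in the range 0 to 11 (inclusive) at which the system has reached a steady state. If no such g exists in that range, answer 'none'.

Answer: 5

Derivation:
Gen 0: 110000101011
Gen 1 (rule 218): 111001000011
Gen 2 (rule 150): 010111100100
Gen 3 (rule 225): 001011100001
Gen 4 (rule 169): 100111001100
Gen 5 (rule 218): 011111111110
Gen 6 (rule 150): 101111111101
Gen 7 (rule 225): 010111111110
Gen 8 (rule 169): 001111111100
Gen 9 (rule 218): 011111111110
Gen 10 (rule 150): 101111111101
Gen 11 (rule 225): 010111111110
Gen 12 (rule 169): 001111111100
Gen 13 (rule 218): 011111111110
Gen 14 (rule 150): 101111111101
Gen 15 (rule 225): 010111111110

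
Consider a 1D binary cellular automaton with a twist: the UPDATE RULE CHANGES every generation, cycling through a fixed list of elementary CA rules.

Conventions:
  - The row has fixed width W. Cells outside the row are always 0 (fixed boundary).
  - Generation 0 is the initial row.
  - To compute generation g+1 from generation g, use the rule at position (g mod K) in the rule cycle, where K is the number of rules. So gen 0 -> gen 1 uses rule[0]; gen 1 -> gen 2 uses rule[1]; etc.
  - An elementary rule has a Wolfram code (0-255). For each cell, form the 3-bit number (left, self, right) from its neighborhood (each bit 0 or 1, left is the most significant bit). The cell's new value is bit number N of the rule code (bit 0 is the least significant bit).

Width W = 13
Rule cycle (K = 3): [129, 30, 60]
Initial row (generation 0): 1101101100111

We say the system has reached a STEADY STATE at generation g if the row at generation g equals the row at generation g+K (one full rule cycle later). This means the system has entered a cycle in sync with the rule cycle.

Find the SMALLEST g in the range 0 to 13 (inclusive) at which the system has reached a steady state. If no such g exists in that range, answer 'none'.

Answer: none

Derivation:
Gen 0: 1101101100111
Gen 1 (rule 129): 0000000000010
Gen 2 (rule 30): 0000000000111
Gen 3 (rule 60): 0000000000100
Gen 4 (rule 129): 1111111110001
Gen 5 (rule 30): 1000000001011
Gen 6 (rule 60): 1100000001110
Gen 7 (rule 129): 0001111100100
Gen 8 (rule 30): 0011000011110
Gen 9 (rule 60): 0010100010001
Gen 10 (rule 129): 1000001000100
Gen 11 (rule 30): 1100011101110
Gen 12 (rule 60): 1010010011001
Gen 13 (rule 129): 0000000000000
Gen 14 (rule 30): 0000000000000
Gen 15 (rule 60): 0000000000000
Gen 16 (rule 129): 1111111111111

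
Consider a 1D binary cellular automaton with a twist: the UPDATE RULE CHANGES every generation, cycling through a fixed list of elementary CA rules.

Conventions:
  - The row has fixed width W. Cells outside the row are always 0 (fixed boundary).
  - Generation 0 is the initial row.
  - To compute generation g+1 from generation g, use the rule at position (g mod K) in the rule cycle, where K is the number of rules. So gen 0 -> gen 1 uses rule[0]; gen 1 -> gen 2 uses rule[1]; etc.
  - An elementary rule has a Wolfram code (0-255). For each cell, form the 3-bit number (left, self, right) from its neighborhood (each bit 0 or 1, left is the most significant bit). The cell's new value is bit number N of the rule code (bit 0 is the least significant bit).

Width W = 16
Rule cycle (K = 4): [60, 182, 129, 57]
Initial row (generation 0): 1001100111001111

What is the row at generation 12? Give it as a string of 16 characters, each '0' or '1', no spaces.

Gen 0: 1001100111001111
Gen 1 (rule 60): 1101010100101000
Gen 2 (rule 182): 0011111111111100
Gen 3 (rule 129): 1001111111111001
Gen 4 (rule 57): 0101000000000100
Gen 5 (rule 60): 0111100000000110
Gen 6 (rule 182): 1011010000001001
Gen 7 (rule 129): 0000000111100000
Gen 8 (rule 57): 1111110100011111
Gen 9 (rule 60): 1000001110010000
Gen 10 (rule 182): 1100010101111000
Gen 11 (rule 129): 0001000000110011
Gen 12 (rule 57): 1100111110101010

Answer: 1100111110101010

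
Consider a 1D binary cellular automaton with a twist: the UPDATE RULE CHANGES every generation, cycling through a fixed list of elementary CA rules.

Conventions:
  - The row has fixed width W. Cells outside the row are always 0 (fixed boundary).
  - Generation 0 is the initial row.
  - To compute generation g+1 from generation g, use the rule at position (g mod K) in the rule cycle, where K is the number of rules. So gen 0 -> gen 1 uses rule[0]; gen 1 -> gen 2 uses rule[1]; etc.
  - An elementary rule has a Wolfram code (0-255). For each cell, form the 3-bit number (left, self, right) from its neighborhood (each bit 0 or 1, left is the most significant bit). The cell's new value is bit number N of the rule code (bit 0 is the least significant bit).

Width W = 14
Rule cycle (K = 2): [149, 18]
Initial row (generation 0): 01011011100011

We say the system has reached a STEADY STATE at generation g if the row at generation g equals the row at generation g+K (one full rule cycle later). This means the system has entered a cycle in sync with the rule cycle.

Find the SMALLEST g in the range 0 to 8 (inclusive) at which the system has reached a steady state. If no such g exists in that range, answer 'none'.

Answer: 4

Derivation:
Gen 0: 01011011100011
Gen 1 (rule 149): 01000001011000
Gen 2 (rule 18): 10100010000100
Gen 3 (rule 149): 10111011110111
Gen 4 (rule 18): 00000000000000
Gen 5 (rule 149): 11111111111111
Gen 6 (rule 18): 00000000000000
Gen 7 (rule 149): 11111111111111
Gen 8 (rule 18): 00000000000000
Gen 9 (rule 149): 11111111111111
Gen 10 (rule 18): 00000000000000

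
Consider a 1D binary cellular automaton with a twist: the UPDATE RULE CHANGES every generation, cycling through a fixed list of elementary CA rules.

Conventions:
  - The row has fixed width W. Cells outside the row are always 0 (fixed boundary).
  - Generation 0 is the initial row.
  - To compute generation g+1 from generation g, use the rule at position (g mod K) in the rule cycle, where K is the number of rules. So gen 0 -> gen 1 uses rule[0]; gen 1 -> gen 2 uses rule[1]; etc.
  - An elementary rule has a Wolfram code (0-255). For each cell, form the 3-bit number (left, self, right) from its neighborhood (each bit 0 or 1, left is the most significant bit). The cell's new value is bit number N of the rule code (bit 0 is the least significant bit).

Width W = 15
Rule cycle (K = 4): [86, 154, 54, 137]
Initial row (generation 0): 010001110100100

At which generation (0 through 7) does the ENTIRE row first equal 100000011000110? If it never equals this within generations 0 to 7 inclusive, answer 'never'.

Answer: never

Derivation:
Gen 0: 010001110100100
Gen 1 (rule 86): 111010010111110
Gen 2 (rule 154): 110001100111101
Gen 3 (rule 54): 001010011000011
Gen 4 (rule 137): 100000010011010
Gen 5 (rule 86): 110000111101011
Gen 6 (rule 154): 101001111000010
Gen 7 (rule 54): 111110000100111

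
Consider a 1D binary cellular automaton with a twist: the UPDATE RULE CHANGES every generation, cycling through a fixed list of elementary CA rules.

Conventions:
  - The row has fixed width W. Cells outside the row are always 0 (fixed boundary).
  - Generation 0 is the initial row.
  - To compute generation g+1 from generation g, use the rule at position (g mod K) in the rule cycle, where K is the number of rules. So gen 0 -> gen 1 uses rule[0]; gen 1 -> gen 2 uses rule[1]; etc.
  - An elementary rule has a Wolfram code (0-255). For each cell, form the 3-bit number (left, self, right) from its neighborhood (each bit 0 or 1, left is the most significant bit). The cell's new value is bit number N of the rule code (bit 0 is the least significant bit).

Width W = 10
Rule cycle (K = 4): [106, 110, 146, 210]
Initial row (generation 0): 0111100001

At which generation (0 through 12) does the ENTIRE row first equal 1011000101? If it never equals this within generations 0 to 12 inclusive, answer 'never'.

Gen 0: 0111100001
Gen 1 (rule 106): 1100100010
Gen 2 (rule 110): 1101100110
Gen 3 (rule 146): 0000011001
Gen 4 (rule 210): 0000101110
Gen 5 (rule 106): 0001011010
Gen 6 (rule 110): 0011111110
Gen 7 (rule 146): 0101111101
Gen 8 (rule 210): 1000111100
Gen 9 (rule 106): 0001100100
Gen 10 (rule 110): 0011101100
Gen 11 (rule 146): 0101000010
Gen 12 (rule 210): 1000100101

Answer: never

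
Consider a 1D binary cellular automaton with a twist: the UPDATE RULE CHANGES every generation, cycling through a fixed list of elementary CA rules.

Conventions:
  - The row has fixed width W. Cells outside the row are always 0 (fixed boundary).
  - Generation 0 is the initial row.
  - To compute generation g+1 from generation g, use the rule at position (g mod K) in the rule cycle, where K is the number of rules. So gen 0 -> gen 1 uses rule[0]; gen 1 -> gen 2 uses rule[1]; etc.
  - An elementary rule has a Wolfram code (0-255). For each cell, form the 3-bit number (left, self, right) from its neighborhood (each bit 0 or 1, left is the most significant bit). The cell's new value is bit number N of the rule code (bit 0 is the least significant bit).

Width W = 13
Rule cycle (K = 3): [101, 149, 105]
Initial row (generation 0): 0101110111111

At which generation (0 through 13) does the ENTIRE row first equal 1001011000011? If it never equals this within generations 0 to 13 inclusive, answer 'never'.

Gen 0: 0101110111111
Gen 1 (rule 101): 0110011000001
Gen 2 (rule 149): 0001000111101
Gen 3 (rule 105): 1100010100110
Gen 4 (rule 101): 0101011100010
Gen 5 (rule 149): 0101001011011
Gen 6 (rule 105): 0010000111111
Gen 7 (rule 101): 1010110000001
Gen 8 (rule 149): 1010001111101
Gen 9 (rule 105): 0100101000110
Gen 10 (rule 101): 0100111010010
Gen 11 (rule 149): 0110010011011
Gen 12 (rule 105): 0110000011111
Gen 13 (rule 101): 0010111000001

Answer: never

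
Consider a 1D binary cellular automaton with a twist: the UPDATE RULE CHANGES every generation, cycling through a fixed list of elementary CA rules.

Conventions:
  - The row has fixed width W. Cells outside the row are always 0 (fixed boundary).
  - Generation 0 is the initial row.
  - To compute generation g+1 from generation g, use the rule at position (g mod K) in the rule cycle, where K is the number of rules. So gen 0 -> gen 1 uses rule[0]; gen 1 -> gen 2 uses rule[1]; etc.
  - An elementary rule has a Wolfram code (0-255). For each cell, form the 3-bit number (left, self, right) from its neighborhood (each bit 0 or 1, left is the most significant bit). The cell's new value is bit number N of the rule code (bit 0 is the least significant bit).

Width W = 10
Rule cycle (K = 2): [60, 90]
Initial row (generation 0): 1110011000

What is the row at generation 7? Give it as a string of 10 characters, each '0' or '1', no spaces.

Answer: 1000001011

Derivation:
Gen 0: 1110011000
Gen 1 (rule 60): 1001010100
Gen 2 (rule 90): 0110000010
Gen 3 (rule 60): 0101000011
Gen 4 (rule 90): 1000100111
Gen 5 (rule 60): 1100110100
Gen 6 (rule 90): 1111110010
Gen 7 (rule 60): 1000001011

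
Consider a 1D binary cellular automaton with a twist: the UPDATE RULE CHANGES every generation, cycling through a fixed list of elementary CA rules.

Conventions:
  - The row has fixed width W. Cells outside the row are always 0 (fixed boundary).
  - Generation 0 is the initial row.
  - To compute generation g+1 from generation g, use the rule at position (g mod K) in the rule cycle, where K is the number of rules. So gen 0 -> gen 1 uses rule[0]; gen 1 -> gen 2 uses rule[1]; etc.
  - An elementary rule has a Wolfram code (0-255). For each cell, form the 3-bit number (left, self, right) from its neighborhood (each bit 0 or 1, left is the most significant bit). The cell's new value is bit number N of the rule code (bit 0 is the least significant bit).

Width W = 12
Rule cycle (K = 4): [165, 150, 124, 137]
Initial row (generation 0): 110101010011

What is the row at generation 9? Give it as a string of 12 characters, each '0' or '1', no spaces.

Answer: 000100010100

Derivation:
Gen 0: 110101010011
Gen 1 (rule 165): 001111110000
Gen 2 (rule 150): 010111101000
Gen 3 (rule 124): 011100111100
Gen 4 (rule 137): 011000111001
Gen 5 (rule 165): 000010010001
Gen 6 (rule 150): 000111111011
Gen 7 (rule 124): 000100001111
Gen 8 (rule 137): 110001101110
Gen 9 (rule 165): 000100010100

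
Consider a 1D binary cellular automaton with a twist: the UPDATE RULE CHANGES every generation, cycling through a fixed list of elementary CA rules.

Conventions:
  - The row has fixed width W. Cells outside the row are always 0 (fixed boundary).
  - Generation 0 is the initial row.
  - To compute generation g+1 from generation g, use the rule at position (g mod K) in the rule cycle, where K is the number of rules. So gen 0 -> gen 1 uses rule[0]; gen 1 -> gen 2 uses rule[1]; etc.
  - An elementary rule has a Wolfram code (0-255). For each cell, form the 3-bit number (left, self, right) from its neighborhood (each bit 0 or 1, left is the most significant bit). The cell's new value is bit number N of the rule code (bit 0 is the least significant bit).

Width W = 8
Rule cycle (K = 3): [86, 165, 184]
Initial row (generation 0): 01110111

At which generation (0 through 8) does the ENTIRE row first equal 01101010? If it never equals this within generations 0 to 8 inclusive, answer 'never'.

Answer: 6

Derivation:
Gen 0: 01110111
Gen 1 (rule 86): 10010001
Gen 2 (rule 165): 10010101
Gen 3 (rule 184): 01001010
Gen 4 (rule 86): 11111011
Gen 5 (rule 165): 01110100
Gen 6 (rule 184): 01101010
Gen 7 (rule 86): 10101011
Gen 8 (rule 165): 11111100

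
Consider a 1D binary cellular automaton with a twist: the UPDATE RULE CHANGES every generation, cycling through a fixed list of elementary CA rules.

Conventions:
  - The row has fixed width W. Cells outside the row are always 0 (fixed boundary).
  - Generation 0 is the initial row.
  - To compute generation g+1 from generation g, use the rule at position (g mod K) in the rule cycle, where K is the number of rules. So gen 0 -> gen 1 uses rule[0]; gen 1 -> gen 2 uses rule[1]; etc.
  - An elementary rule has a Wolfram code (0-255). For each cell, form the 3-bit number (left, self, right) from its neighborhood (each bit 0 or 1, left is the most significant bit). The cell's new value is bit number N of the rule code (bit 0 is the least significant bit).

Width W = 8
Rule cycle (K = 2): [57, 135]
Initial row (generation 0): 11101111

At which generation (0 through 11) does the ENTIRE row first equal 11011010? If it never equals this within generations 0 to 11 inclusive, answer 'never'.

Answer: 8

Derivation:
Gen 0: 11101111
Gen 1 (rule 57): 10011000
Gen 2 (rule 135): 10100011
Gen 3 (rule 57): 01011010
Gen 4 (rule 135): 11000010
Gen 5 (rule 57): 10111001
Gen 6 (rule 135): 10010011
Gen 7 (rule 57): 01001010
Gen 8 (rule 135): 11011010
Gen 9 (rule 57): 10110101
Gen 10 (rule 135): 10000101
Gen 11 (rule 57): 01110010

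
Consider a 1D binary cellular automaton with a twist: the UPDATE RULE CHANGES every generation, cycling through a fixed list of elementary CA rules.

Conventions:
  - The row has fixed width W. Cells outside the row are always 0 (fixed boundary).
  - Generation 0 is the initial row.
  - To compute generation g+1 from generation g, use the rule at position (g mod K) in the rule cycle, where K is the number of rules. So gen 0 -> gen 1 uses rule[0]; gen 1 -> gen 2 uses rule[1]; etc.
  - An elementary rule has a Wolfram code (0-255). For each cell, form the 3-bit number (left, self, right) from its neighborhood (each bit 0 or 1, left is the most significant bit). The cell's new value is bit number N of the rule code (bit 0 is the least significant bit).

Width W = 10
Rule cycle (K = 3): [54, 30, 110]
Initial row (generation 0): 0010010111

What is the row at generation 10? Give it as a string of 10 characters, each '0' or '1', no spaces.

Gen 0: 0010010111
Gen 1 (rule 54): 0111111000
Gen 2 (rule 30): 1100000100
Gen 3 (rule 110): 1100001100
Gen 4 (rule 54): 0010010010
Gen 5 (rule 30): 0111111111
Gen 6 (rule 110): 1100000001
Gen 7 (rule 54): 0010000011
Gen 8 (rule 30): 0111000110
Gen 9 (rule 110): 1101001110
Gen 10 (rule 54): 0011110001

Answer: 0011110001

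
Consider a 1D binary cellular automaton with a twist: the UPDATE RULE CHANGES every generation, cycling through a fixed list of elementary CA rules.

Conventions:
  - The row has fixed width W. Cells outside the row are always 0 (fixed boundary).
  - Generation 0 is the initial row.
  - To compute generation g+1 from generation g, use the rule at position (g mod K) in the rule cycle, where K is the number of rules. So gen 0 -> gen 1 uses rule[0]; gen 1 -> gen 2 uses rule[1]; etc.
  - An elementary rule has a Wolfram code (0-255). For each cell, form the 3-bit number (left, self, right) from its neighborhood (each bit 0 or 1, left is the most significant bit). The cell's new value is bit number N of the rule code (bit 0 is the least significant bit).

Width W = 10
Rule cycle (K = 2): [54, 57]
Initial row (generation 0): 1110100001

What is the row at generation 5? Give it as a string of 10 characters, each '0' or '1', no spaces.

Gen 0: 1110100001
Gen 1 (rule 54): 0001110011
Gen 2 (rule 57): 1101001010
Gen 3 (rule 54): 0011111111
Gen 4 (rule 57): 1010000000
Gen 5 (rule 54): 1111000000

Answer: 1111000000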